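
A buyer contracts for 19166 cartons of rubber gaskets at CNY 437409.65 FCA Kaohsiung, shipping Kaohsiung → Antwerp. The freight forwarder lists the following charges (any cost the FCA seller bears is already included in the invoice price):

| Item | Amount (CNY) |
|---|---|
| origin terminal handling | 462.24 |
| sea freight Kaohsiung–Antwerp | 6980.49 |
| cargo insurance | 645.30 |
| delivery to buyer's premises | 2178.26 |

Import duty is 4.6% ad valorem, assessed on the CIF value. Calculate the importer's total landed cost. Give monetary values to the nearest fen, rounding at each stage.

FCA: the seller delivers export-cleared goods to the carrier; the buyer bears costs from that point.
CIF value = FCA price + origin terminal + freight + insurance = 437409.65 + 462.24 + 6980.49 + 645.30 = 445497.68
Import duty = 445497.68 × 4.6% = 20492.89
Buyer bears: origin terminal 462.24 + freight 6980.49 + insurance 645.30 + delivery 2178.26 + duty 20492.89 = 30759.18
Landed cost = invoice 437409.65 + 30759.18 = 468168.83

Total landed cost: CNY 468168.83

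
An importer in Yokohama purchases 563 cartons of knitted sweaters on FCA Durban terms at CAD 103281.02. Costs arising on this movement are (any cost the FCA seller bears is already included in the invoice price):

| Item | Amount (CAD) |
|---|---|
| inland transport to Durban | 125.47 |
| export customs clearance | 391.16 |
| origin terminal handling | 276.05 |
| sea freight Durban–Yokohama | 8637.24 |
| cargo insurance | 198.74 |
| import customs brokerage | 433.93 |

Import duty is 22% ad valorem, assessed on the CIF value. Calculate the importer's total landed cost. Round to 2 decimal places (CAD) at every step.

FCA: the seller delivers export-cleared goods to the carrier; the buyer bears costs from that point.
Already in the invoice (seller's account under FCA): inland to port, export clearance — exclude.
CIF value = FCA price + origin terminal + freight + insurance = 103281.02 + 276.05 + 8637.24 + 198.74 = 112393.05
Import duty = 112393.05 × 22% = 24726.47
Buyer bears: origin terminal 276.05 + freight 8637.24 + insurance 198.74 + brokerage 433.93 + duty 24726.47 = 34272.43
Landed cost = invoice 103281.02 + 34272.43 = 137553.45

Total landed cost: CAD 137553.45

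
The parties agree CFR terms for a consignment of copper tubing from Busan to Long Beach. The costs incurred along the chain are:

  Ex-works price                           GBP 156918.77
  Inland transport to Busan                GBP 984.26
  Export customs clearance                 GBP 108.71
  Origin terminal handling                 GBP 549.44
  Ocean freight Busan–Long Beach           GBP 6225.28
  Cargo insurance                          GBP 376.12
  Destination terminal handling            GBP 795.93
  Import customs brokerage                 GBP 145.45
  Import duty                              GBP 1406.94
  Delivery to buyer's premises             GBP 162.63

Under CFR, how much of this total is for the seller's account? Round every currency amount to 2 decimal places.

Seller's account: GBP 164786.46

CFR: the seller pays costs through ocean freight to the destination port, but not insurance.
Seller's account: goods 156918.77 + inland to port 984.26 + export clearance 108.71 + origin terminal 549.44 + freight 6225.28 = 164786.46
Buyer's account: insurance 376.12 + destination terminal 795.93 + brokerage 145.45 + duty 1406.94 + delivery 162.63 = 2887.07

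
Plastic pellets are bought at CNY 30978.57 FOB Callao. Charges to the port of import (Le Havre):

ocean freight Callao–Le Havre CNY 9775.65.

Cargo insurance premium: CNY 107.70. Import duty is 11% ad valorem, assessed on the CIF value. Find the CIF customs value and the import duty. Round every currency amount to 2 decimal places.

CIF value: CNY 40861.92; import duty: CNY 4494.81

CIF = FOB price + freight + insurance
CIF = 30978.57 + 9775.65 + 107.70 = 40861.92
Import duty = 40861.92 × 11% = 4494.81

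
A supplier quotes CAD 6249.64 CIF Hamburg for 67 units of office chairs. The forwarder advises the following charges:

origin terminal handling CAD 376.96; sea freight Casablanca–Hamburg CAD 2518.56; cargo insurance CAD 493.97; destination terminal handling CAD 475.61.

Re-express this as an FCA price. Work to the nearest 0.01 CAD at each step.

FCA price: CAD 2860.15

Not relevant to the conversion: destination terminal — on the buyer under both terms; not part of either seller's price.
From CIF to FCA, the seller no longer bears: origin terminal, freight, insurance.
FCA price = 6249.64 − 376.96 − 2518.56 − 493.97 = 2860.15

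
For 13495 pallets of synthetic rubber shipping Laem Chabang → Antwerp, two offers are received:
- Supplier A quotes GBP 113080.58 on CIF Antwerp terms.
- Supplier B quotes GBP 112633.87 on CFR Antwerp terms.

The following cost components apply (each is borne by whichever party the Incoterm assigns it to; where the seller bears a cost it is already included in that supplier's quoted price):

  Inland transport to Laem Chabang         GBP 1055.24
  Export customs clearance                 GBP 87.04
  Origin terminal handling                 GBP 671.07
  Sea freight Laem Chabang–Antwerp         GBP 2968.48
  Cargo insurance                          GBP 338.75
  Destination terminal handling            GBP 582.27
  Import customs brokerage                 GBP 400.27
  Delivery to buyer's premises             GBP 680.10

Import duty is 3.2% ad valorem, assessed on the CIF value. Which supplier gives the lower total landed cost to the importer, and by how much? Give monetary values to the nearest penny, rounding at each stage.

Supplier B is cheaper by GBP 111.42

Supplier A (CIF):
The CIF price already equals the CIF value: 113080.58
Import duty = 113080.58 × 3.2% = 3618.58
Buyer bears (A): 582.27 + 400.27 + 680.10 = 1662.64
Landed cost (A) = invoice 113080.58 + 1662.64 + duty 3618.58 = 118361.80
Supplier B (CFR):
CIF value = CFR price + insurance = 112633.87 + 338.75 = 112972.62
Import duty = 112972.62 × 3.2% = 3615.12
Buyer bears (B): 338.75 + 582.27 + 400.27 + 680.10 = 2001.39
Landed cost (B) = invoice 112633.87 + 2001.39 + duty 3615.12 = 118250.38
Difference = |118361.80 − 118250.38| = 111.42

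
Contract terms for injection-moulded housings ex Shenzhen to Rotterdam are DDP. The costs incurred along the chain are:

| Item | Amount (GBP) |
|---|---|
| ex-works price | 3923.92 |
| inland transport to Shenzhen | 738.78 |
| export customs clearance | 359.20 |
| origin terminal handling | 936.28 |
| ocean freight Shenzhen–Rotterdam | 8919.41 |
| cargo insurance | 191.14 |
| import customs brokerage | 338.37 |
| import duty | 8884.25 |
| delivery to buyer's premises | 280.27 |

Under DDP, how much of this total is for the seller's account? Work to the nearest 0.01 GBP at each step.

Seller's account: GBP 24571.62

DDP: the seller bears all costs including import duty.
Seller's account: goods 3923.92 + inland to port 738.78 + export clearance 359.20 + origin terminal 936.28 + freight 8919.41 + insurance 191.14 + brokerage 338.37 + duty 8884.25 + delivery 280.27 = 24571.62
Buyer's account: 0.00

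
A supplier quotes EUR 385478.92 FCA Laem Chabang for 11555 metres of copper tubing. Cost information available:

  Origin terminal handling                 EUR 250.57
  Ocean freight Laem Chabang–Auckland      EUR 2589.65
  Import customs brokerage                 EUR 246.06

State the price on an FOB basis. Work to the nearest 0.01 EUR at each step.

Not relevant to the conversion: freight, brokerage — on the buyer under both terms; not part of either seller's price.
From FCA to FOB, the seller additionally bears: origin terminal.
FOB price = 385478.92 + 250.57 = 385729.49

FOB price: EUR 385729.49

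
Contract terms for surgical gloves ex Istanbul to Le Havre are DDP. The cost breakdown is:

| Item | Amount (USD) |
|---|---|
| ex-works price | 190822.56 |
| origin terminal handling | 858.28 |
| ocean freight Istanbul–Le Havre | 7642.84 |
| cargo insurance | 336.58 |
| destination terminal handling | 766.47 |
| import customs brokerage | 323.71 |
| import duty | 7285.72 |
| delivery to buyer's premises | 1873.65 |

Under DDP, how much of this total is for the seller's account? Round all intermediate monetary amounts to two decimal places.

Seller's account: USD 209909.81

DDP: the seller bears all costs including import duty.
Seller's account: goods 190822.56 + origin terminal 858.28 + freight 7642.84 + insurance 336.58 + destination terminal 766.47 + brokerage 323.71 + duty 7285.72 + delivery 1873.65 = 209909.81
Buyer's account: 0.00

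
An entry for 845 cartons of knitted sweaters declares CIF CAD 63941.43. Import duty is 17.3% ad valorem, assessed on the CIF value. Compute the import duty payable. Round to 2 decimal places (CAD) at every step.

Import duty = 63941.43 × 17.3% = 11061.87

Import duty: CAD 11061.87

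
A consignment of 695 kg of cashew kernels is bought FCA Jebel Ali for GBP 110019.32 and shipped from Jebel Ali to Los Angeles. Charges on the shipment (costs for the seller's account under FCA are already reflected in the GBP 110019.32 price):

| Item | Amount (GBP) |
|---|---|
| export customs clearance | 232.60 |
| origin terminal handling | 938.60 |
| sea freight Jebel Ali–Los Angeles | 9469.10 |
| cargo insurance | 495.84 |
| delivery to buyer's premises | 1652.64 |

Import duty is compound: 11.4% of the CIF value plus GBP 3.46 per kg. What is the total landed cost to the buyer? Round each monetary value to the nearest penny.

FCA: the seller delivers export-cleared goods to the carrier; the buyer bears costs from that point.
Already in the invoice (seller's account under FCA): export clearance — exclude.
CIF value = FCA price + origin terminal + freight + insurance = 110019.32 + 938.60 + 9469.10 + 495.84 = 120922.86
Ad valorem component: 120922.86 × 11.4% = 13785.21
Specific component: 695 × 3.46 = 2404.70
Import duty = 13785.21 + 2404.70 = 16189.91
Buyer bears: origin terminal 938.60 + freight 9469.10 + insurance 495.84 + delivery 1652.64 + duty 16189.91 = 28746.09
Landed cost = invoice 110019.32 + 28746.09 = 138765.41

Total landed cost: GBP 138765.41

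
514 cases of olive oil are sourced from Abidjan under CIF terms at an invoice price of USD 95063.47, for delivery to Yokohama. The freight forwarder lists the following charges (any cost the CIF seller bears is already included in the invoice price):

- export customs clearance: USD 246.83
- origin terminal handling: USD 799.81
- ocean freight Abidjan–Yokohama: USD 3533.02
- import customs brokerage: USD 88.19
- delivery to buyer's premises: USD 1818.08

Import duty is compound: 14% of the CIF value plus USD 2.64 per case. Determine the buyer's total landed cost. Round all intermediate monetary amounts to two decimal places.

Total landed cost: USD 111635.59

CIF: the seller pays costs through ocean freight and marine insurance to the destination port.
Already in the invoice (seller's account under CIF): export clearance, origin terminal, freight — exclude.
The CIF price already equals the CIF value: 95063.47
Ad valorem component: 95063.47 × 14% = 13308.89
Specific component: 514 × 2.64 = 1356.96
Import duty = 13308.89 + 1356.96 = 14665.85
Buyer bears: brokerage 88.19 + delivery 1818.08 + duty 14665.85 = 16572.12
Landed cost = invoice 95063.47 + 16572.12 = 111635.59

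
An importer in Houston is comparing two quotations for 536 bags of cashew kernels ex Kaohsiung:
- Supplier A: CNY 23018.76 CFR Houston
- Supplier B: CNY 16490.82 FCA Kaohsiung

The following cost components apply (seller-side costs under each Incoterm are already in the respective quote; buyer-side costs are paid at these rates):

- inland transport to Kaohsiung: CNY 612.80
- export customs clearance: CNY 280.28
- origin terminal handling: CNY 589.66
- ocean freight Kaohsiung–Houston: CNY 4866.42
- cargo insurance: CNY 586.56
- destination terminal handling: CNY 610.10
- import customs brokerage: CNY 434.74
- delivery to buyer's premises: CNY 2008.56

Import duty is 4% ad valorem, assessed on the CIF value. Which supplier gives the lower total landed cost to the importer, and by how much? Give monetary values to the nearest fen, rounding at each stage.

Supplier A (CFR):
CIF value = CFR price + insurance = 23018.76 + 586.56 = 23605.32
Import duty = 23605.32 × 4% = 944.21
Buyer bears (A): 586.56 + 610.10 + 434.74 + 2008.56 = 3639.96
Landed cost (A) = invoice 23018.76 + 3639.96 + duty 944.21 = 27602.93
Supplier B (FCA):
CIF value = FCA price + origin terminal + freight + insurance = 16490.82 + 589.66 + 4866.42 + 586.56 = 22533.46
Import duty = 22533.46 × 4% = 901.34
Buyer bears (B): 589.66 + 4866.42 + 586.56 + 610.10 + 434.74 + 2008.56 = 9096.04
Landed cost (B) = invoice 16490.82 + 9096.04 + duty 901.34 = 26488.20
Difference = |27602.93 − 26488.20| = 1114.73

Supplier B is cheaper by CNY 1114.73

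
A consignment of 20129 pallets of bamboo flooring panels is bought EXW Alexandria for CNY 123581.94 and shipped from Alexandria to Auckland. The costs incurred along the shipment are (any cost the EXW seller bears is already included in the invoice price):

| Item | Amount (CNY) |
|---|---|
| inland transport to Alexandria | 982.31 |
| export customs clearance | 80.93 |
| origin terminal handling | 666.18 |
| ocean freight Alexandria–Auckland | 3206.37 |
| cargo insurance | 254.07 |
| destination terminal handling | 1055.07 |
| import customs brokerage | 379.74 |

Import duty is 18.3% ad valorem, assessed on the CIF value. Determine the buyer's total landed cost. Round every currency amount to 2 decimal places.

EXW: the seller makes goods available at their premises; the buyer bears all onward costs.
CIF value = EXW price + inland to port + export clearance + origin terminal + freight + insurance = 123581.94 + 982.31 + 80.93 + 666.18 + 3206.37 + 254.07 = 128771.80
Import duty = 128771.80 × 18.3% = 23565.24
Buyer bears: inland to port 982.31 + export clearance 80.93 + origin terminal 666.18 + freight 3206.37 + insurance 254.07 + destination terminal 1055.07 + brokerage 379.74 + duty 23565.24 = 30189.91
Landed cost = invoice 123581.94 + 30189.91 = 153771.85

Total landed cost: CNY 153771.85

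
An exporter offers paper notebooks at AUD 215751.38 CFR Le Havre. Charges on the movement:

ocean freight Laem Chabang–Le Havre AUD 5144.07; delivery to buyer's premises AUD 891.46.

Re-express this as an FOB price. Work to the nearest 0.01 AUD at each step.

Not relevant to the conversion: delivery — on the buyer under both terms; not part of either seller's price.
From CFR to FOB, the seller no longer bears: freight.
FOB price = 215751.38 − 5144.07 = 210607.31

FOB price: AUD 210607.31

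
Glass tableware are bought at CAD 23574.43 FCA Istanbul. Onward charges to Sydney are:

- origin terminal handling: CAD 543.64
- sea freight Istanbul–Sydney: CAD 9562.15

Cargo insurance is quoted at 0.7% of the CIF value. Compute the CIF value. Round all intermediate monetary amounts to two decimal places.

Let C be the CIF value. C = FCA price + pre-shipment costs + freight + 0.7% × C
C − 0.7% × C = 23574.43 + 543.64 + 9562.15
0.993 × C = 33680.22
C = 33680.22 / 0.993 = 33917.64
Insurance premium = 0.7% × 33917.64 = 237.42

CIF value: CAD 33917.64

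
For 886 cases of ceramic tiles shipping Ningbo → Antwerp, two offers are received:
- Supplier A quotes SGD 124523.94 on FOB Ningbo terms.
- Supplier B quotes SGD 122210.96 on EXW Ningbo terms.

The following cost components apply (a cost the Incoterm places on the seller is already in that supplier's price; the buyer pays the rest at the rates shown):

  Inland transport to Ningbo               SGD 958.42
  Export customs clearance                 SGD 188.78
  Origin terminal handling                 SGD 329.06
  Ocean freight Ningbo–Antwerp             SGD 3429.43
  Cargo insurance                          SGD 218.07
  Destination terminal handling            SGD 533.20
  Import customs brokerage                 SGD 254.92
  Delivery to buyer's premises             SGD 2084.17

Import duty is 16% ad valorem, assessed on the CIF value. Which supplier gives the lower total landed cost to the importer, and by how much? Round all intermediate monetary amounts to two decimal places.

Supplier B is cheaper by SGD 970.59

Supplier A (FOB):
CIF value = FOB price + freight + insurance = 124523.94 + 3429.43 + 218.07 = 128171.44
Import duty = 128171.44 × 16% = 20507.43
Buyer bears (A): 3429.43 + 218.07 + 533.20 + 254.92 + 2084.17 = 6519.79
Landed cost (A) = invoice 124523.94 + 6519.79 + duty 20507.43 = 151551.16
Supplier B (EXW):
CIF value = EXW price + inland to port + export clearance + origin terminal + freight + insurance = 122210.96 + 958.42 + 188.78 + 329.06 + 3429.43 + 218.07 = 127334.72
Import duty = 127334.72 × 16% = 20373.56
Buyer bears (B): 958.42 + 188.78 + 329.06 + 3429.43 + 218.07 + 533.20 + 254.92 + 2084.17 = 7996.05
Landed cost (B) = invoice 122210.96 + 7996.05 + duty 20373.56 = 150580.57
Difference = |151551.16 − 150580.57| = 970.59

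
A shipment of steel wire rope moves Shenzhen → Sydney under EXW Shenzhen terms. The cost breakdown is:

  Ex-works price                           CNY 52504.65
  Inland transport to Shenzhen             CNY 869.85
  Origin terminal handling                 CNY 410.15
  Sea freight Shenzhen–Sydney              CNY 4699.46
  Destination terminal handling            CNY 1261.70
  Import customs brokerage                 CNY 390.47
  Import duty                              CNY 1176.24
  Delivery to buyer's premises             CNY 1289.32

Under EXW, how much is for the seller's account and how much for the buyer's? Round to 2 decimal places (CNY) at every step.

EXW: the seller makes goods available at their premises; the buyer bears all onward costs.
Seller's account: goods 52504.65 = 52504.65
Buyer's account: inland to port 869.85 + origin terminal 410.15 + freight 4699.46 + destination terminal 1261.70 + brokerage 390.47 + duty 1176.24 + delivery 1289.32 = 10097.19

Seller: CNY 52504.65; buyer: CNY 10097.19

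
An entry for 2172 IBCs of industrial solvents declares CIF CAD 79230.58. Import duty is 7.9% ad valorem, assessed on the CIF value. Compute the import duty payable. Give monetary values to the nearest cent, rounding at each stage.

Import duty: CAD 6259.22

Import duty = 79230.58 × 7.9% = 6259.22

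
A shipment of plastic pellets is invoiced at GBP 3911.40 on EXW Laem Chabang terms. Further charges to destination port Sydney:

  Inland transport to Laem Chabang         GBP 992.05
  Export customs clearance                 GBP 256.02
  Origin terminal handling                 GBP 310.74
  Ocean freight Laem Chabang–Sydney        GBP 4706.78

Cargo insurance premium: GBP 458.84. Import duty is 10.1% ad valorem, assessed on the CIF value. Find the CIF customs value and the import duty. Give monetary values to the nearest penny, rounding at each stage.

CIF value: GBP 10635.83; import duty: GBP 1074.22

CIF = EXW price + pre-shipment costs + freight + insurance
CIF = 3911.40 + 992.05 + 256.02 + 310.74 + 4706.78 + 458.84 = 10635.83
Import duty = 10635.83 × 10.1% = 1074.22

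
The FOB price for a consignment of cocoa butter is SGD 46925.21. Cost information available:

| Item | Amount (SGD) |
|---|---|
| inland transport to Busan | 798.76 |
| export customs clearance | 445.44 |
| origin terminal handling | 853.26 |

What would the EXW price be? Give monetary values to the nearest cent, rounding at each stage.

EXW price: SGD 44827.75

From FOB to EXW, the seller no longer bears: inland to port, export clearance, origin terminal.
EXW price = 46925.21 − 798.76 − 445.44 − 853.26 = 44827.75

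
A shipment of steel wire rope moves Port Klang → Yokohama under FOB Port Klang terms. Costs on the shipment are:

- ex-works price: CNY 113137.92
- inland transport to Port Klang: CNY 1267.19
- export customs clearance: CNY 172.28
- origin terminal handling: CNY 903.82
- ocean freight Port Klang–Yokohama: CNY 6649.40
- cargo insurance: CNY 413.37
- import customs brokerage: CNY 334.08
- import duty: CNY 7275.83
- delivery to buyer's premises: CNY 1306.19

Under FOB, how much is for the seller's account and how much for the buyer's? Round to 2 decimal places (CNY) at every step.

Seller: CNY 115481.21; buyer: CNY 15978.87

FOB: the seller bears costs until goods are on board at the origin port; the buyer bears freight, insurance and all costs thereafter.
Seller's account: goods 113137.92 + inland to port 1267.19 + export clearance 172.28 + origin terminal 903.82 = 115481.21
Buyer's account: freight 6649.40 + insurance 413.37 + brokerage 334.08 + duty 7275.83 + delivery 1306.19 = 15978.87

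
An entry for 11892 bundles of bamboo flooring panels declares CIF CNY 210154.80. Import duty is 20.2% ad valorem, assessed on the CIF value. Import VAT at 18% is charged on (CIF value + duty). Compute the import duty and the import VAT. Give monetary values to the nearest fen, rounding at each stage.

Import duty: CNY 42451.27; import VAT: CNY 45469.09

Import duty = 210154.80 × 20.2% = 42451.27
VAT base = CIF + duty = 210154.80 + 42451.27 = 252606.07
Import VAT = 252606.07 × 18% = 45469.09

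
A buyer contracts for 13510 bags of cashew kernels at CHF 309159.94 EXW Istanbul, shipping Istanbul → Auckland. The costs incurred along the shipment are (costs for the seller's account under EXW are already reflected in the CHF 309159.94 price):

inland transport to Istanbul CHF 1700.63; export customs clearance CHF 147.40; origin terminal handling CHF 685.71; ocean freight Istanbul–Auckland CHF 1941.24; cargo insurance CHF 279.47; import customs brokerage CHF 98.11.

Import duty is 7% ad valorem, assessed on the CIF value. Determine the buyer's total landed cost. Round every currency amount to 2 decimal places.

EXW: the seller makes goods available at their premises; the buyer bears all onward costs.
CIF value = EXW price + inland to port + export clearance + origin terminal + freight + insurance = 309159.94 + 1700.63 + 147.40 + 685.71 + 1941.24 + 279.47 = 313914.39
Import duty = 313914.39 × 7% = 21974.01
Buyer bears: inland to port 1700.63 + export clearance 147.40 + origin terminal 685.71 + freight 1941.24 + insurance 279.47 + brokerage 98.11 + duty 21974.01 = 26826.57
Landed cost = invoice 309159.94 + 26826.57 = 335986.51

Total landed cost: CHF 335986.51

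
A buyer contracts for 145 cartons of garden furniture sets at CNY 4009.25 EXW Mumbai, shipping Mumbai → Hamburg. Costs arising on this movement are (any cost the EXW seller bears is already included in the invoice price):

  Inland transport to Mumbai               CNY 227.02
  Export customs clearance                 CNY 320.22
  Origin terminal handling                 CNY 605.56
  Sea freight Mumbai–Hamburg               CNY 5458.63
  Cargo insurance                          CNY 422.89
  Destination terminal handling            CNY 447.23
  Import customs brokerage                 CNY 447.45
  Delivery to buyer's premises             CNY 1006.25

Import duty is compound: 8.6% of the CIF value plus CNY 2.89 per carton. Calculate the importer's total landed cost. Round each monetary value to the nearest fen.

EXW: the seller makes goods available at their premises; the buyer bears all onward costs.
CIF value = EXW price + inland to port + export clearance + origin terminal + freight + insurance = 4009.25 + 227.02 + 320.22 + 605.56 + 5458.63 + 422.89 = 11043.57
Ad valorem component: 11043.57 × 8.6% = 949.75
Specific component: 145 × 2.89 = 419.05
Import duty = 949.75 + 419.05 = 1368.80
Buyer bears: inland to port 227.02 + export clearance 320.22 + origin terminal 605.56 + freight 5458.63 + insurance 422.89 + destination terminal 447.23 + brokerage 447.45 + delivery 1006.25 + duty 1368.80 = 10304.05
Landed cost = invoice 4009.25 + 10304.05 = 14313.30

Total landed cost: CNY 14313.30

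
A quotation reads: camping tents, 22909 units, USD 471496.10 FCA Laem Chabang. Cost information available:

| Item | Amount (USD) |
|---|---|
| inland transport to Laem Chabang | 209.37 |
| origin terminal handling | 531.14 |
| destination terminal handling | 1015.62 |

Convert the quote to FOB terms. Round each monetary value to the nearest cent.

FOB price: USD 472027.24

Not relevant to the conversion: inland to port — on the seller under both FCA and FOB; already in the FCA price and stays in the FOB price. destination terminal — on the buyer under both terms; not part of either seller's price.
From FCA to FOB, the seller additionally bears: origin terminal.
FOB price = 471496.10 + 531.14 = 472027.24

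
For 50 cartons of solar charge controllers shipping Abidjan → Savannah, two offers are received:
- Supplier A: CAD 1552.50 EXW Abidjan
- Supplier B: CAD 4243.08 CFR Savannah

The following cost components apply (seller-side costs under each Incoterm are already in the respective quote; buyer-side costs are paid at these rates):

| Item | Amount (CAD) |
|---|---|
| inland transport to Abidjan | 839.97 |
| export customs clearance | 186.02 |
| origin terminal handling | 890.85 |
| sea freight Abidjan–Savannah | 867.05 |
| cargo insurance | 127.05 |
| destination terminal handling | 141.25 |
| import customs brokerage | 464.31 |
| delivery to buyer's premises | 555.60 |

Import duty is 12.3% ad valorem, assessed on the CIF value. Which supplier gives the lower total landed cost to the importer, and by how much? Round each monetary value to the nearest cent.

Supplier B is cheaper by CAD 104.78

Supplier A (EXW):
CIF value = EXW price + inland to port + export clearance + origin terminal + freight + insurance = 1552.50 + 839.97 + 186.02 + 890.85 + 867.05 + 127.05 = 4463.44
Import duty = 4463.44 × 12.3% = 549.00
Buyer bears (A): 839.97 + 186.02 + 890.85 + 867.05 + 127.05 + 141.25 + 464.31 + 555.60 = 4072.10
Landed cost (A) = invoice 1552.50 + 4072.10 + duty 549.00 = 6173.60
Supplier B (CFR):
CIF value = CFR price + insurance = 4243.08 + 127.05 = 4370.13
Import duty = 4370.13 × 12.3% = 537.53
Buyer bears (B): 127.05 + 141.25 + 464.31 + 555.60 = 1288.21
Landed cost (B) = invoice 4243.08 + 1288.21 + duty 537.53 = 6068.82
Difference = |6173.60 − 6068.82| = 104.78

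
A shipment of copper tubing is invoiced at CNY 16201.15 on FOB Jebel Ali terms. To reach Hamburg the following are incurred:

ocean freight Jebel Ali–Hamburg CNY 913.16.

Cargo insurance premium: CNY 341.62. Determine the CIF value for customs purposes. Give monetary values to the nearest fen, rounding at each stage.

CIF = FOB price + freight + insurance
CIF = 16201.15 + 913.16 + 341.62 = 17455.93

CIF value: CNY 17455.93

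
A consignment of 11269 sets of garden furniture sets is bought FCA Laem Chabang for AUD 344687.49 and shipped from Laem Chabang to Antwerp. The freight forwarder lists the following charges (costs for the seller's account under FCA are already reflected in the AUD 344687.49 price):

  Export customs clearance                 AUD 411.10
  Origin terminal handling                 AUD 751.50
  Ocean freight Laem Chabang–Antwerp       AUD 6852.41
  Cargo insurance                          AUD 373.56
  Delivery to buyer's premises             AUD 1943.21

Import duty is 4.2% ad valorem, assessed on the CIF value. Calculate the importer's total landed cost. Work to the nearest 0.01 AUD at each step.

Total landed cost: AUD 369420.10

FCA: the seller delivers export-cleared goods to the carrier; the buyer bears costs from that point.
Already in the invoice (seller's account under FCA): export clearance — exclude.
CIF value = FCA price + origin terminal + freight + insurance = 344687.49 + 751.50 + 6852.41 + 373.56 = 352664.96
Import duty = 352664.96 × 4.2% = 14811.93
Buyer bears: origin terminal 751.50 + freight 6852.41 + insurance 373.56 + delivery 1943.21 + duty 14811.93 = 24732.61
Landed cost = invoice 344687.49 + 24732.61 = 369420.10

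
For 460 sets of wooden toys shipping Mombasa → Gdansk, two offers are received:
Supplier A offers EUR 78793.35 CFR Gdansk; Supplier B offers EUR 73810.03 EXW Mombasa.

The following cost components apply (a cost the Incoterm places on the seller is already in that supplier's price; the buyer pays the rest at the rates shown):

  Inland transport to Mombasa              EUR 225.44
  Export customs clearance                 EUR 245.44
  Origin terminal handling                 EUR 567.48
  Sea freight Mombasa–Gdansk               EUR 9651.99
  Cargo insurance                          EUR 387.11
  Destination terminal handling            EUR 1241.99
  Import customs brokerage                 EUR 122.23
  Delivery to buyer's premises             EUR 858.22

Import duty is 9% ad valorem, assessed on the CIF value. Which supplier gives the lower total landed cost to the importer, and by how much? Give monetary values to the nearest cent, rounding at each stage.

Supplier A (CFR):
CIF value = CFR price + insurance = 78793.35 + 387.11 = 79180.46
Import duty = 79180.46 × 9% = 7126.24
Buyer bears (A): 387.11 + 1241.99 + 122.23 + 858.22 = 2609.55
Landed cost (A) = invoice 78793.35 + 2609.55 + duty 7126.24 = 88529.14
Supplier B (EXW):
CIF value = EXW price + inland to port + export clearance + origin terminal + freight + insurance = 73810.03 + 225.44 + 245.44 + 567.48 + 9651.99 + 387.11 = 84887.49
Import duty = 84887.49 × 9% = 7639.87
Buyer bears (B): 225.44 + 245.44 + 567.48 + 9651.99 + 387.11 + 1241.99 + 122.23 + 858.22 = 13299.90
Landed cost (B) = invoice 73810.03 + 13299.90 + duty 7639.87 = 94749.80
Difference = |88529.14 − 94749.80| = 6220.66

Supplier A is cheaper by EUR 6220.66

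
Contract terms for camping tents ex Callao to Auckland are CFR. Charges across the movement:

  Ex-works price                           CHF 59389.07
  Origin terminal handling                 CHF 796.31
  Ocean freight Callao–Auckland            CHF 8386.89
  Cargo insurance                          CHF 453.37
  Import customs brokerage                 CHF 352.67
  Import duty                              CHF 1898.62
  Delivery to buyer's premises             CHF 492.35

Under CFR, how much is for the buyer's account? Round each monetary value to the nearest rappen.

Buyer's account: CHF 3197.01

CFR: the seller pays costs through ocean freight to the destination port, but not insurance.
Seller's account: goods 59389.07 + origin terminal 796.31 + freight 8386.89 = 68572.27
Buyer's account: insurance 453.37 + brokerage 352.67 + duty 1898.62 + delivery 492.35 = 3197.01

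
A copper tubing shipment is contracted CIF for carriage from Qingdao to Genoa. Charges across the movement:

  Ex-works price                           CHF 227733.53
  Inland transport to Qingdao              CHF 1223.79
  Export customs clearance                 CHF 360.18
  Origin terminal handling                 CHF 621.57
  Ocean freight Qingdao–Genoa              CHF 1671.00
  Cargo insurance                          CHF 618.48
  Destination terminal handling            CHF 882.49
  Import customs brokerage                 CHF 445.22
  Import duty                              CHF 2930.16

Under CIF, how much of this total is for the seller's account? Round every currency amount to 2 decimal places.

Seller's account: CHF 232228.55

CIF: the seller pays costs through ocean freight and marine insurance to the destination port.
Seller's account: goods 227733.53 + inland to port 1223.79 + export clearance 360.18 + origin terminal 621.57 + freight 1671.00 + insurance 618.48 = 232228.55
Buyer's account: destination terminal 882.49 + brokerage 445.22 + duty 2930.16 = 4257.87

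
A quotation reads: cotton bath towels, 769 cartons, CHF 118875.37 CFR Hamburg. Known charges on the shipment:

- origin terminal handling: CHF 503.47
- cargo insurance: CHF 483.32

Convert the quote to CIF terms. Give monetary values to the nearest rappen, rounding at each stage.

CIF price: CHF 119358.69

Not relevant to the conversion: origin terminal — on the seller under both CFR and CIF; already in the CFR price and stays in the CIF price.
From CFR to CIF, the seller additionally bears: insurance.
CIF price = 118875.37 + 483.32 = 119358.69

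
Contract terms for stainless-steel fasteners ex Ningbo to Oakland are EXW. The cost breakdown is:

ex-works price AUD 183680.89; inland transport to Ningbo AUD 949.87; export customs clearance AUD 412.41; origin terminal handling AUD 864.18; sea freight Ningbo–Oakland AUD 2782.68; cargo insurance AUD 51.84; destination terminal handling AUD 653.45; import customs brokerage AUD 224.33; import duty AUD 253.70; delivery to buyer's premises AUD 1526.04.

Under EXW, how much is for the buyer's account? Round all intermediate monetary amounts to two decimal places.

Buyer's account: AUD 7718.50

EXW: the seller makes goods available at their premises; the buyer bears all onward costs.
Seller's account: goods 183680.89 = 183680.89
Buyer's account: inland to port 949.87 + export clearance 412.41 + origin terminal 864.18 + freight 2782.68 + insurance 51.84 + destination terminal 653.45 + brokerage 224.33 + duty 253.70 + delivery 1526.04 = 7718.50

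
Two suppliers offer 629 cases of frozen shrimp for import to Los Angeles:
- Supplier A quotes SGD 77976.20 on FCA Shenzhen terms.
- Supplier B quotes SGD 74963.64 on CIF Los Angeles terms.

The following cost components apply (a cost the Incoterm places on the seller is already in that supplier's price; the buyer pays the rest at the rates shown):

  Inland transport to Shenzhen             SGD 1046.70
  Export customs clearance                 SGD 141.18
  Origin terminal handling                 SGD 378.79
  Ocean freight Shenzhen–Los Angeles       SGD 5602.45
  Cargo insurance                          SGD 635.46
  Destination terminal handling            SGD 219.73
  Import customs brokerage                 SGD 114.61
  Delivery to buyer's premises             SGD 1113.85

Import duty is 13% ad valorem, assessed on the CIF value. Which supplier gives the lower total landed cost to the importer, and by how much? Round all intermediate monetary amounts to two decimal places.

Supplier A (FCA):
CIF value = FCA price + origin terminal + freight + insurance = 77976.20 + 378.79 + 5602.45 + 635.46 = 84592.90
Import duty = 84592.90 × 13% = 10997.08
Buyer bears (A): 378.79 + 5602.45 + 635.46 + 219.73 + 114.61 + 1113.85 = 8064.89
Landed cost (A) = invoice 77976.20 + 8064.89 + duty 10997.08 = 97038.17
Supplier B (CIF):
The CIF price already equals the CIF value: 74963.64
Import duty = 74963.64 × 13% = 9745.27
Buyer bears (B): 219.73 + 114.61 + 1113.85 = 1448.19
Landed cost (B) = invoice 74963.64 + 1448.19 + duty 9745.27 = 86157.10
Difference = |97038.17 − 86157.10| = 10881.07

Supplier B is cheaper by SGD 10881.07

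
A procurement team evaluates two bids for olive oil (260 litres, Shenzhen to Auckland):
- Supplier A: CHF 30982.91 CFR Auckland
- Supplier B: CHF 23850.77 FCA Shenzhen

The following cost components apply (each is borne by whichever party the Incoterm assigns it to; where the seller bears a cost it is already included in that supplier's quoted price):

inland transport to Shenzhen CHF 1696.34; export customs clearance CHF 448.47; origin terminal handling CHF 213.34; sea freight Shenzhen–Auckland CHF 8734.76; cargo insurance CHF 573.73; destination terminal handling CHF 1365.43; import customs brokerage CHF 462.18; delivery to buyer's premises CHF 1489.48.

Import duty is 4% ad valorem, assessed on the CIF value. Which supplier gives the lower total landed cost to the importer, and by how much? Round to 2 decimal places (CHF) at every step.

Supplier A is cheaper by CHF 1888.59

Supplier A (CFR):
CIF value = CFR price + insurance = 30982.91 + 573.73 = 31556.64
Import duty = 31556.64 × 4% = 1262.27
Buyer bears (A): 573.73 + 1365.43 + 462.18 + 1489.48 = 3890.82
Landed cost (A) = invoice 30982.91 + 3890.82 + duty 1262.27 = 36136.00
Supplier B (FCA):
CIF value = FCA price + origin terminal + freight + insurance = 23850.77 + 213.34 + 8734.76 + 573.73 = 33372.60
Import duty = 33372.60 × 4% = 1334.90
Buyer bears (B): 213.34 + 8734.76 + 573.73 + 1365.43 + 462.18 + 1489.48 = 12838.92
Landed cost (B) = invoice 23850.77 + 12838.92 + duty 1334.90 = 38024.59
Difference = |36136.00 − 38024.59| = 1888.59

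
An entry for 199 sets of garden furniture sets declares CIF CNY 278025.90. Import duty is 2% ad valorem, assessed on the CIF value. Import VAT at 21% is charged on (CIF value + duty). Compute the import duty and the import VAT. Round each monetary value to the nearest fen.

Import duty = 278025.90 × 2% = 5560.52
VAT base = CIF + duty = 278025.90 + 5560.52 = 283586.42
Import VAT = 283586.42 × 21% = 59553.15

Import duty: CNY 5560.52; import VAT: CNY 59553.15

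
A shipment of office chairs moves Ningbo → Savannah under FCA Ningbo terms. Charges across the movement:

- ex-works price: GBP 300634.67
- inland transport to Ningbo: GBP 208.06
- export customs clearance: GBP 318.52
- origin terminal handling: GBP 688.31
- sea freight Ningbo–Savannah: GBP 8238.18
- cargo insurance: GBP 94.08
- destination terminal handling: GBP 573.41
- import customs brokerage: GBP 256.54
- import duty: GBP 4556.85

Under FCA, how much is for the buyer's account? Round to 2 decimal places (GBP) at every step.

Buyer's account: GBP 14407.37

FCA: the seller delivers export-cleared goods to the carrier; the buyer bears costs from that point.
Seller's account: goods 300634.67 + inland to port 208.06 + export clearance 318.52 = 301161.25
Buyer's account: origin terminal 688.31 + freight 8238.18 + insurance 94.08 + destination terminal 573.41 + brokerage 256.54 + duty 4556.85 = 14407.37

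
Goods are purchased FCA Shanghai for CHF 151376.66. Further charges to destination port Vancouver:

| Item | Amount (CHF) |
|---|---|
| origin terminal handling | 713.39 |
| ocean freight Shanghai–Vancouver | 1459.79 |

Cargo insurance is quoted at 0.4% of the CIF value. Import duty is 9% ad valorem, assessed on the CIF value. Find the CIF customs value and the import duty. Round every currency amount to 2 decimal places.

Let C be the CIF value. C = FCA price + pre-shipment costs + freight + 0.4% × C
C − 0.4% × C = 151376.66 + 713.39 + 1459.79
0.996 × C = 153549.84
C = 153549.84 / 0.996 = 154166.51
Insurance premium = 0.4% × 154166.51 = 616.67
Import duty = 154166.51 × 9% = 13874.99

CIF value: CHF 154166.51; import duty: CHF 13874.99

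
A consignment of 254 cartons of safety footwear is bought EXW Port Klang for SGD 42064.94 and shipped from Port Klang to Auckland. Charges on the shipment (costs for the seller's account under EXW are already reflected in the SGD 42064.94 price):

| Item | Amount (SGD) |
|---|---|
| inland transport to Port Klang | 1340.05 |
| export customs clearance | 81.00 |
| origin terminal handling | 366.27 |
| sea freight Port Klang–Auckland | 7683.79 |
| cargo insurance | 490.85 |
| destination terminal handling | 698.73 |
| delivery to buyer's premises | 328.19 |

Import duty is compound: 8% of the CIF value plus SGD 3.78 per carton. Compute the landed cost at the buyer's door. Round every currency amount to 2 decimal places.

EXW: the seller makes goods available at their premises; the buyer bears all onward costs.
CIF value = EXW price + inland to port + export clearance + origin terminal + freight + insurance = 42064.94 + 1340.05 + 81.00 + 366.27 + 7683.79 + 490.85 = 52026.90
Ad valorem component: 52026.90 × 8% = 4162.15
Specific component: 254 × 3.78 = 960.12
Import duty = 4162.15 + 960.12 = 5122.27
Buyer bears: inland to port 1340.05 + export clearance 81.00 + origin terminal 366.27 + freight 7683.79 + insurance 490.85 + destination terminal 698.73 + delivery 328.19 + duty 5122.27 = 16111.15
Landed cost = invoice 42064.94 + 16111.15 = 58176.09

Total landed cost: SGD 58176.09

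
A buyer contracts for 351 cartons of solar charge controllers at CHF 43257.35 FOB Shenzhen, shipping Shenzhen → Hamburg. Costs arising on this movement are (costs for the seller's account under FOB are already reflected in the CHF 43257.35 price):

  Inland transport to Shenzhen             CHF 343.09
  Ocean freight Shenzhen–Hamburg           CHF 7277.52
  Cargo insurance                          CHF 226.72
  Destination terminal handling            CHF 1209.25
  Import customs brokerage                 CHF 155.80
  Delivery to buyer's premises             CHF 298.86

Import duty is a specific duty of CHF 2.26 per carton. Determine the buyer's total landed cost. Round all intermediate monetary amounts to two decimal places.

Total landed cost: CHF 53218.76

FOB: the seller bears costs until goods are on board at the origin port; the buyer bears freight, insurance and all costs thereafter.
Already in the invoice (seller's account under FOB): inland to port — exclude.
CIF value = FOB price + freight + insurance = 43257.35 + 7277.52 + 226.72 = 50761.59
Import duty = 351 × 2.26 = 793.26
Buyer bears: freight 7277.52 + insurance 226.72 + destination terminal 1209.25 + brokerage 155.80 + delivery 298.86 + duty 793.26 = 9961.41
Landed cost = invoice 43257.35 + 9961.41 = 53218.76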